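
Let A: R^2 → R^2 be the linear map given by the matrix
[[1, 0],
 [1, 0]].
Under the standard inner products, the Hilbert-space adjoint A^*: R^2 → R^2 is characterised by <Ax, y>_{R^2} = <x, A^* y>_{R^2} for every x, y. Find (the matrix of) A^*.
A^* = A^T =
[[1, 1],
 [0, 0]]

For real matrices with standard dot products, the defining identity <Ax, y> = <x, A^* y> gives (Ax)^T y = x^T (A^*) y, i.e. x^T A^T y = x^T (A^*) y. Since this holds for all x, y, we must have A^* = A^T. Therefore
A^* =
[[1, 1],
 [0, 0]].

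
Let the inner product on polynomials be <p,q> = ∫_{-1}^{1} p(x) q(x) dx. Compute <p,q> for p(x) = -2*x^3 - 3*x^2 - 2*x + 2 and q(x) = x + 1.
<p,q> = -2/15

Expand the product: p(x)·q(x) = -2*x^4 - 5*x^3 - 5*x^2 + 2.
∫_{-1}^{1} of each monomial x^k gives [2/(k+1) if k even, 0 if k odd]. Integrating term-by-term (or equivalently evaluating the antiderivative F(x) = -2*x^5/5 - 5*x^4/4 - 5*x^3/3 + 2*x at the endpoints):
  F(1) − F(−1) = -79/60 − (-71/60) = -2/15.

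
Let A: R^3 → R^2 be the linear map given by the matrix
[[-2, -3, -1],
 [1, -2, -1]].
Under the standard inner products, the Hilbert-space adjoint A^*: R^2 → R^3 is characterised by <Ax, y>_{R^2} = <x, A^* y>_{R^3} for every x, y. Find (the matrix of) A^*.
A^* = A^T =
[[-2, 1],
 [-3, -2],
 [-1, -1]]

For real matrices with standard dot products, the defining identity <Ax, y> = <x, A^* y> gives (Ax)^T y = x^T (A^*) y, i.e. x^T A^T y = x^T (A^*) y. Since this holds for all x, y, we must have A^* = A^T. Therefore
A^* =
[[-2, 1],
 [-3, -2],
 [-1, -1]].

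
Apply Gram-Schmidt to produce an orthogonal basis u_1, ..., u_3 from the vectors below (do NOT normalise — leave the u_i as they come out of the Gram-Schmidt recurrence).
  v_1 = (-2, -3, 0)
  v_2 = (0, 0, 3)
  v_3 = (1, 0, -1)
Orthogonal basis:
  u_1 = (-2, -3, 0)
  u_2 = (0, 0, 3)
  u_3 = (9/13, -6/13, 0)

Apply the Gram-Schmidt recurrence
  u_1 = v_1
  u_i = v_i − Σ_{j<i} ((v_i · u_j) / (u_j · u_j)) · u_j.

Step by step this gives:
  u_1 = (-2, -3, 0)
  u_2 = (0, 0, 3)
  u_3 = (9/13, -6/13, 0)

Orthogonality check:
  u_2 · u_1 = 0 (should be 0)
  u_3 · u_1 = 0 (should be 0)
  u_3 · u_2 = 0 (should be 0)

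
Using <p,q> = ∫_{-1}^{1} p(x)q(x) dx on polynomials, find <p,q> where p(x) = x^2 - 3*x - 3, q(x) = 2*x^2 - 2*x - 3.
<p,q> = 84/5

Expand the product: p(x)·q(x) = 2*x^4 - 8*x^3 - 3*x^2 + 15*x + 9.
∫_{-1}^{1} of each monomial x^k gives [2/(k+1) if k even, 0 if k odd]. Integrating term-by-term (or equivalently evaluating the antiderivative F(x) = 2*x^5/5 - 2*x^4 - x^3 + 15*x^2/2 + 9*x at the endpoints):
  F(1) − F(−1) = 139/10 − (-29/10) = 84/5.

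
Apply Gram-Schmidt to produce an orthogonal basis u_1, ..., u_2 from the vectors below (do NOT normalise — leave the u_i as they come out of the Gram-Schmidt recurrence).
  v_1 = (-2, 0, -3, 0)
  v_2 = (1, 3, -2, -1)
Orthogonal basis:
  u_1 = (-2, 0, -3, 0)
  u_2 = (21/13, 3, -14/13, -1)

Apply the Gram-Schmidt recurrence
  u_1 = v_1
  u_i = v_i − Σ_{j<i} ((v_i · u_j) / (u_j · u_j)) · u_j.

Step by step this gives:
  u_1 = (-2, 0, -3, 0)
  u_2 = (21/13, 3, -14/13, -1)

Orthogonality check:
  u_2 · u_1 = 0 (should be 0)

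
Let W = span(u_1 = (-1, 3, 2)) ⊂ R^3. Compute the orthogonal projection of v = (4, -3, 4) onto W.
proj_W(v) = (5/14, -15/14, -5/7)

Set up U = [u_1 | ... | u_1] ∈ R^(3×1). The projector onto W = col(U) is P = U (U^T U)^(-1) U^T.
Compute U^T U =
  [14],
and U^T v = (-5).
Solve U^T U · c = U^T v for the coefficients: c = (-5/14). The projection is proj_W(v) = U c.
Check: (v - proj_W(v)) · u_1 = 0  (should be 0).
Result: proj_W(v) = (5/14, -15/14, -5/7).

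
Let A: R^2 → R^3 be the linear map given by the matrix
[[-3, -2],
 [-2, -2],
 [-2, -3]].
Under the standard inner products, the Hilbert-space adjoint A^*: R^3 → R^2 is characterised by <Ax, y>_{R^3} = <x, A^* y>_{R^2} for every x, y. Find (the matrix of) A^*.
A^* = A^T =
[[-3, -2, -2],
 [-2, -2, -3]]

For real matrices with standard dot products, the defining identity <Ax, y> = <x, A^* y> gives (Ax)^T y = x^T (A^*) y, i.e. x^T A^T y = x^T (A^*) y. Since this holds for all x, y, we must have A^* = A^T. Therefore
A^* =
[[-3, -2, -2],
 [-2, -2, -3]].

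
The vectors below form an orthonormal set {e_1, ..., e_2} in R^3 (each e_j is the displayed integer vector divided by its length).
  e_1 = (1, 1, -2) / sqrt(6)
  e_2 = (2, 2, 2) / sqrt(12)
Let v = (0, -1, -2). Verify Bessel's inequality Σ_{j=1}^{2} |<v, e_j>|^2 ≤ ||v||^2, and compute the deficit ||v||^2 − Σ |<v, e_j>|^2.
Σ |<v, e_j>|^2 = 9/2; ||v||^2 = 5; deficit = 1/2

Write each e_j = u_j / sqrt(<u_j, u_j>) where u_j is the displayed integer vector. Then <v, e_j> = <v, u_j> / sqrt(<u_j, u_j>), so |<v, e_j>|^2 = <v, u_j>^2 / <u_j, u_j>.
Coefficients: <v, e_1> = 3/sqrt(6), <v, e_2> = -6/sqrt(12).
Square and sum: Σ |<v, e_j>|^2 = 9/2.
Compute ||v||^2 = v·v = 5.
Deficit = 5 − 9/2 = 1/2 ≥ 0, confirming Bessel's inequality. (The deficit equals ||v − Σ <v,e_j> e_j||^2, the squared distance from v to span{e_j}.)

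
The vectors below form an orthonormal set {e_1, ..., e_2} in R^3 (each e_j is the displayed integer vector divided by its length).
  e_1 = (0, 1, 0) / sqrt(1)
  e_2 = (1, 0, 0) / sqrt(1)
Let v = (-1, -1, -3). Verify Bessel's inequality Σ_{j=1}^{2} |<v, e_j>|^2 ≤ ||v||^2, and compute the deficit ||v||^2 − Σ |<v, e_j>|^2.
Σ |<v, e_j>|^2 = 2; ||v||^2 = 11; deficit = 9

Write each e_j = u_j / sqrt(<u_j, u_j>) where u_j is the displayed integer vector. Then <v, e_j> = <v, u_j> / sqrt(<u_j, u_j>), so |<v, e_j>|^2 = <v, u_j>^2 / <u_j, u_j>.
Coefficients: <v, e_1> = -1/sqrt(1), <v, e_2> = -1/sqrt(1).
Square and sum: Σ |<v, e_j>|^2 = 2.
Compute ||v||^2 = v·v = 11.
Deficit = 11 − 2 = 9 ≥ 0, confirming Bessel's inequality. (The deficit equals ||v − Σ <v,e_j> e_j||^2, the squared distance from v to span{e_j}.)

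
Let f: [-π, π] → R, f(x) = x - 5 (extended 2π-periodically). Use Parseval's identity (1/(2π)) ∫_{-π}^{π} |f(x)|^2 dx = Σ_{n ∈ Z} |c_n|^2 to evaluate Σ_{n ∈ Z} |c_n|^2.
Σ |c_n|^2 = π^2/3 + 25

Expand and integrate term by term over [-π, π]:
  ∫ (x)^2 dx = 1·(2π^3/3); ∫ 2·1·(-5)·x dx = 0 (odd integrand); ∫ (-5)^2 dx = 25·2π.
So (1/(2π)) ∫_{-π}^{π} (x - 5)^2 dx = 1π^2/3 + 25 = π^2/3 + 25.
Parseval ⇒ Σ |c_n|^2 = π^2/3 + 25.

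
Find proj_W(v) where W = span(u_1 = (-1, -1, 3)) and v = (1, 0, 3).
proj_W(v) = (-8/11, -8/11, 24/11)

Set up U = [u_1 | ... | u_1] ∈ R^(3×1). The projector onto W = col(U) is P = U (U^T U)^(-1) U^T.
Compute U^T U =
  [11],
and U^T v = (8).
Solve U^T U · c = U^T v for the coefficients: c = (8/11). The projection is proj_W(v) = U c.
Check: (v - proj_W(v)) · u_1 = 0  (should be 0).
Result: proj_W(v) = (-8/11, -8/11, 24/11).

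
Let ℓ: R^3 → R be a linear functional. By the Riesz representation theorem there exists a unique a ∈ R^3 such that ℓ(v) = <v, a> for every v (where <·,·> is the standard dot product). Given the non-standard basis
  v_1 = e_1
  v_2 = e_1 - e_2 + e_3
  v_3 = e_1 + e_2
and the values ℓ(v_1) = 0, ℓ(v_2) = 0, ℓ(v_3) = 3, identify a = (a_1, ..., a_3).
a = (0, 3, 3)

Write a = (a_1, ..., a_3) in the standard basis. For each basis vector v_i, ℓ(v_i) = <v_i, a> is a linear equation in the a_j's. Collect the n equations into a matrix system V a = ℓ, where row i of V is v_i (expressed in the standard basis). Since V is invertible (lower-triangular with 1s on the diagonal, up to permutation), solve by back-substitution:
  V =
[[1, 0, 0],
 [1, -1, 1],
 [1, 1, 0]]
  V a = (0, 0, 3)
Solving gives a = (0, 3, 3).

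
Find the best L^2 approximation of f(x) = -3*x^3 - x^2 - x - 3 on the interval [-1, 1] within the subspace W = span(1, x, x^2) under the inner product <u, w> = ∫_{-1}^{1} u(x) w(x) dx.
g(x) = -x^2 - 14*x/5 - 3

The best approximation g ∈ W is the orthogonal projection of f onto W. Writing g = a_0 + a_1 x + a_2 x^2, the coefficients solve the normal equations G · a = b where
  G_{ij} = <φ_i, φ_j> and b_i = <f, φ_i>, with φ_0 = 1, φ_1 = x, φ_2 = x^2.
G =
  [2, 0, 2/3]
  [0, 2/3, 0]
  [2/3, 0, 2/5],
b = (-20/3, -28/15, -12/5).
Solving gives a_0 = -3, a_1 = -14/5, a_2 = -1, so
  g(x) = -x^2 - 14*x/5 - 3.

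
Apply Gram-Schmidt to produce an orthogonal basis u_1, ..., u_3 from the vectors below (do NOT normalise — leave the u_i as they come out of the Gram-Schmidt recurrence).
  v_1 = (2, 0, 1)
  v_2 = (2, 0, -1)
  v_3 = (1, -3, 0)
Orthogonal basis:
  u_1 = (2, 0, 1)
  u_2 = (4/5, 0, -8/5)
  u_3 = (0, -3, 0)

Apply the Gram-Schmidt recurrence
  u_1 = v_1
  u_i = v_i − Σ_{j<i} ((v_i · u_j) / (u_j · u_j)) · u_j.

Step by step this gives:
  u_1 = (2, 0, 1)
  u_2 = (4/5, 0, -8/5)
  u_3 = (0, -3, 0)

Orthogonality check:
  u_2 · u_1 = 0 (should be 0)
  u_3 · u_1 = 0 (should be 0)
  u_3 · u_2 = 0 (should be 0)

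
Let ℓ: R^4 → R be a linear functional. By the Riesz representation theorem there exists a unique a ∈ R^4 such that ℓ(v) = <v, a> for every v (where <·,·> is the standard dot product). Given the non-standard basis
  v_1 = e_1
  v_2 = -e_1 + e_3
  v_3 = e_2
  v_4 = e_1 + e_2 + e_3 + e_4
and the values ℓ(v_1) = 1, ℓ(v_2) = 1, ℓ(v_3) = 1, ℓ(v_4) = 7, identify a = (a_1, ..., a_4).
a = (1, 1, 2, 3)

Write a = (a_1, ..., a_4) in the standard basis. For each basis vector v_i, ℓ(v_i) = <v_i, a> is a linear equation in the a_j's. Collect the n equations into a matrix system V a = ℓ, where row i of V is v_i (expressed in the standard basis). Since V is invertible (lower-triangular with 1s on the diagonal, up to permutation), solve by back-substitution:
  V =
[[1, 0, 0, 0],
 [-1, 0, 1, 0],
 [0, 1, 0, 0],
 [1, 1, 1, 1]]
  V a = (1, 1, 1, 7)
Solving gives a = (1, 1, 2, 3).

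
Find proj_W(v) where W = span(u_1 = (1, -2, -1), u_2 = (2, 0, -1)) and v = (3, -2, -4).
proj_W(v) = (79/21, -50/21, -52/21)

Set up U = [u_1 | ... | u_2] ∈ R^(3×2). The projector onto W = col(U) is P = U (U^T U)^(-1) U^T.
Compute U^T U =
  [6, 3]
  [3, 5],
and U^T v = (11, 10).
Solve U^T U · c = U^T v for the coefficients: c = (25/21, 9/7). The projection is proj_W(v) = U c.
Check: (v - proj_W(v)) · u_1 = 0  (should be 0).
Check: (v - proj_W(v)) · u_2 = 0  (should be 0).
Result: proj_W(v) = (79/21, -50/21, -52/21).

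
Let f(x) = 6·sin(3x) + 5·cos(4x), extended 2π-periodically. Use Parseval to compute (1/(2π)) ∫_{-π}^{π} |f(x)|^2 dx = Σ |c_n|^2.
Σ |c_n|^2 = 61/2

Expand |f|^2 and use orthogonality of {sin(nx), cos(mx)} on [-π, π]:
  ∫_{-π}^{π} sin(nx)^2 dx = π, ∫ cos(mx)^2 dx = π, and cross terms integrate to 0.
So ∫_{-π}^{π} f(x)^2 dx = 6^2 · π + 5^2 · π = (36 + 25)π.
Divide by 2π: (36 + 25)/2 = 61/2.
By Parseval, this equals Σ |c_n|^2.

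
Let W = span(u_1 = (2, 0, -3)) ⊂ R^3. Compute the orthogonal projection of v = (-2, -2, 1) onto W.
proj_W(v) = (-14/13, 0, 21/13)

Set up U = [u_1 | ... | u_1] ∈ R^(3×1). The projector onto W = col(U) is P = U (U^T U)^(-1) U^T.
Compute U^T U =
  [13],
and U^T v = (-7).
Solve U^T U · c = U^T v for the coefficients: c = (-7/13). The projection is proj_W(v) = U c.
Check: (v - proj_W(v)) · u_1 = 0  (should be 0).
Result: proj_W(v) = (-14/13, 0, 21/13).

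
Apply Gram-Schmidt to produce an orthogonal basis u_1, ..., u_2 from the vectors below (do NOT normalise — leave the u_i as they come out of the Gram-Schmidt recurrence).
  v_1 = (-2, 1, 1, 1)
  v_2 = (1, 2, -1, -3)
Orthogonal basis:
  u_1 = (-2, 1, 1, 1)
  u_2 = (-1/7, 18/7, -3/7, -17/7)

Apply the Gram-Schmidt recurrence
  u_1 = v_1
  u_i = v_i − Σ_{j<i} ((v_i · u_j) / (u_j · u_j)) · u_j.

Step by step this gives:
  u_1 = (-2, 1, 1, 1)
  u_2 = (-1/7, 18/7, -3/7, -17/7)

Orthogonality check:
  u_2 · u_1 = 0 (should be 0)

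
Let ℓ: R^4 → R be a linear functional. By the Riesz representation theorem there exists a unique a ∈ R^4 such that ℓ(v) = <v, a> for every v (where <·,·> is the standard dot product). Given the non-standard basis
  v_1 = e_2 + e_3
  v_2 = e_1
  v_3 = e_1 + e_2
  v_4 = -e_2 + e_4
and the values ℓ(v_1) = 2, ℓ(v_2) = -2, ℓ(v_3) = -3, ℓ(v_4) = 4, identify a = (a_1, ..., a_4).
a = (-2, -1, 3, 3)

Write a = (a_1, ..., a_4) in the standard basis. For each basis vector v_i, ℓ(v_i) = <v_i, a> is a linear equation in the a_j's. Collect the n equations into a matrix system V a = ℓ, where row i of V is v_i (expressed in the standard basis). Since V is invertible (lower-triangular with 1s on the diagonal, up to permutation), solve by back-substitution:
  V =
[[0, 1, 1, 0],
 [1, 0, 0, 0],
 [1, 1, 0, 0],
 [0, -1, 0, 1]]
  V a = (2, -2, -3, 4)
Solving gives a = (-2, -1, 3, 3).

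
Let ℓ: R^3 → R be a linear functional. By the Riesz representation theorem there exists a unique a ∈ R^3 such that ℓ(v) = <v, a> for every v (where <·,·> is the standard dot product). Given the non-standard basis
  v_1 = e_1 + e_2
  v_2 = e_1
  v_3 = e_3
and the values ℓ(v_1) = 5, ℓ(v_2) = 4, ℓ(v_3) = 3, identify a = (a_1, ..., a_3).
a = (4, 1, 3)

Write a = (a_1, ..., a_3) in the standard basis. For each basis vector v_i, ℓ(v_i) = <v_i, a> is a linear equation in the a_j's. Collect the n equations into a matrix system V a = ℓ, where row i of V is v_i (expressed in the standard basis). Since V is invertible (lower-triangular with 1s on the diagonal, up to permutation), solve by back-substitution:
  V =
[[1, 1, 0],
 [1, 0, 0],
 [0, 0, 1]]
  V a = (5, 4, 3)
Solving gives a = (4, 1, 3).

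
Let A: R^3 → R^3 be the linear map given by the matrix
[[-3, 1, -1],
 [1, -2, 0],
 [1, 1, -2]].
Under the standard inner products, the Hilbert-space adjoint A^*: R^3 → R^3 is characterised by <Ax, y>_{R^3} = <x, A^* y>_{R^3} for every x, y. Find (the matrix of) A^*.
A^* = A^T =
[[-3, 1, 1],
 [1, -2, 1],
 [-1, 0, -2]]

For real matrices with standard dot products, the defining identity <Ax, y> = <x, A^* y> gives (Ax)^T y = x^T (A^*) y, i.e. x^T A^T y = x^T (A^*) y. Since this holds for all x, y, we must have A^* = A^T. Therefore
A^* =
[[-3, 1, 1],
 [1, -2, 1],
 [-1, 0, -2]].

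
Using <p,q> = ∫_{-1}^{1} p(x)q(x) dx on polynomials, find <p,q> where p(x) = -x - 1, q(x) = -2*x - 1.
<p,q> = 10/3

Expand the product: p(x)·q(x) = 2*x^2 + 3*x + 1.
∫_{-1}^{1} of each monomial x^k gives [2/(k+1) if k even, 0 if k odd]. Integrating term-by-term (or equivalently evaluating the antiderivative F(x) = 2*x^3/3 + 3*x^2/2 + x at the endpoints):
  F(1) − F(−1) = 19/6 − (-1/6) = 10/3.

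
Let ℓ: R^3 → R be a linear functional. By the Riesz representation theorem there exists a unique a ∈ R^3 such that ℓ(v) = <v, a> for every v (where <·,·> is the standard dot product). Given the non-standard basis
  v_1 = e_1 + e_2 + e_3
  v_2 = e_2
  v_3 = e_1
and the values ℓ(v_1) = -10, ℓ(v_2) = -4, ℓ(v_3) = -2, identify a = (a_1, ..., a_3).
a = (-2, -4, -4)

Write a = (a_1, ..., a_3) in the standard basis. For each basis vector v_i, ℓ(v_i) = <v_i, a> is a linear equation in the a_j's. Collect the n equations into a matrix system V a = ℓ, where row i of V is v_i (expressed in the standard basis). Since V is invertible (lower-triangular with 1s on the diagonal, up to permutation), solve by back-substitution:
  V =
[[1, 1, 1],
 [0, 1, 0],
 [1, 0, 0]]
  V a = (-10, -4, -2)
Solving gives a = (-2, -4, -4).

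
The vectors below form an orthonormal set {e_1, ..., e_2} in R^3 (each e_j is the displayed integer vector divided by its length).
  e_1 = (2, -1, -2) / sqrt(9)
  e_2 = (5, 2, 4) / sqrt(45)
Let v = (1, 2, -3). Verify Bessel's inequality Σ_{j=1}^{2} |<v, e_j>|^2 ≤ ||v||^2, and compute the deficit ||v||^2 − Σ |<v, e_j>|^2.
Σ |<v, e_j>|^2 = 21/5; ||v||^2 = 14; deficit = 49/5

Write each e_j = u_j / sqrt(<u_j, u_j>) where u_j is the displayed integer vector. Then <v, e_j> = <v, u_j> / sqrt(<u_j, u_j>), so |<v, e_j>|^2 = <v, u_j>^2 / <u_j, u_j>.
Coefficients: <v, e_1> = 6/sqrt(9), <v, e_2> = -3/sqrt(45).
Square and sum: Σ |<v, e_j>|^2 = 21/5.
Compute ||v||^2 = v·v = 14.
Deficit = 14 − 21/5 = 49/5 ≥ 0, confirming Bessel's inequality. (The deficit equals ||v − Σ <v,e_j> e_j||^2, the squared distance from v to span{e_j}.)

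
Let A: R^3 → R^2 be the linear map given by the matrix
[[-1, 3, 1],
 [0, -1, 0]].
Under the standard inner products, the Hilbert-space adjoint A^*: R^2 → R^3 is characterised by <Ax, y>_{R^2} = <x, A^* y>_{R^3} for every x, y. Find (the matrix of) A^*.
A^* = A^T =
[[-1, 0],
 [3, -1],
 [1, 0]]

For real matrices with standard dot products, the defining identity <Ax, y> = <x, A^* y> gives (Ax)^T y = x^T (A^*) y, i.e. x^T A^T y = x^T (A^*) y. Since this holds for all x, y, we must have A^* = A^T. Therefore
A^* =
[[-1, 0],
 [3, -1],
 [1, 0]].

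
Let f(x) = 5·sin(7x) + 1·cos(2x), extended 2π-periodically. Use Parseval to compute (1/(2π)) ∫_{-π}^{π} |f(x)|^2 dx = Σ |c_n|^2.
Σ |c_n|^2 = 13

Expand |f|^2 and use orthogonality of {sin(nx), cos(mx)} on [-π, π]:
  ∫_{-π}^{π} sin(nx)^2 dx = π, ∫ cos(mx)^2 dx = π, and cross terms integrate to 0.
So ∫_{-π}^{π} f(x)^2 dx = 5^2 · π + 1^2 · π = (25 + 1)π.
Divide by 2π: (25 + 1)/2 = 13.
By Parseval, this equals Σ |c_n|^2.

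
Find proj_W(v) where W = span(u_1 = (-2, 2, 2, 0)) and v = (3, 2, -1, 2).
proj_W(v) = (2/3, -2/3, -2/3, 0)

Set up U = [u_1 | ... | u_1] ∈ R^(4×1). The projector onto W = col(U) is P = U (U^T U)^(-1) U^T.
Compute U^T U =
  [12],
and U^T v = (-4).
Solve U^T U · c = U^T v for the coefficients: c = (-1/3). The projection is proj_W(v) = U c.
Check: (v - proj_W(v)) · u_1 = 0  (should be 0).
Result: proj_W(v) = (2/3, -2/3, -2/3, 0).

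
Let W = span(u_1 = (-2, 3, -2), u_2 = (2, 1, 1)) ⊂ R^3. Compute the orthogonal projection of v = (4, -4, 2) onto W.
proj_W(v) = (104/31, -116/31, 94/31)

Set up U = [u_1 | ... | u_2] ∈ R^(3×2). The projector onto W = col(U) is P = U (U^T U)^(-1) U^T.
Compute U^T U =
  [17, -3]
  [-3, 6],
and U^T v = (-24, 6).
Solve U^T U · c = U^T v for the coefficients: c = (-42/31, 10/31). The projection is proj_W(v) = U c.
Check: (v - proj_W(v)) · u_1 = 0  (should be 0).
Check: (v - proj_W(v)) · u_2 = 0  (should be 0).
Result: proj_W(v) = (104/31, -116/31, 94/31).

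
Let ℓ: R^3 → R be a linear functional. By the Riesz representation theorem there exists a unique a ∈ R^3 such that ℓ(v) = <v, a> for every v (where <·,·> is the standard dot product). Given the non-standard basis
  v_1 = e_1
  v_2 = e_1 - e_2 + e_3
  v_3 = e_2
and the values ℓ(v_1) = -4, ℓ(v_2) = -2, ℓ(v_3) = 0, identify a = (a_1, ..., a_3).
a = (-4, 0, 2)

Write a = (a_1, ..., a_3) in the standard basis. For each basis vector v_i, ℓ(v_i) = <v_i, a> is a linear equation in the a_j's. Collect the n equations into a matrix system V a = ℓ, where row i of V is v_i (expressed in the standard basis). Since V is invertible (lower-triangular with 1s on the diagonal, up to permutation), solve by back-substitution:
  V =
[[1, 0, 0],
 [1, -1, 1],
 [0, 1, 0]]
  V a = (-4, -2, 0)
Solving gives a = (-4, 0, 2).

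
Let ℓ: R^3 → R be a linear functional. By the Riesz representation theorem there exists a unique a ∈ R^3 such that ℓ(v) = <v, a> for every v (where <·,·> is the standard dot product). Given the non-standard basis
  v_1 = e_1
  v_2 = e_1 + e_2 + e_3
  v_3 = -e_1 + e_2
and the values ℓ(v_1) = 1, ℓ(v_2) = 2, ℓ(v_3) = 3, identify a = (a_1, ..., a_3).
a = (1, 4, -3)

Write a = (a_1, ..., a_3) in the standard basis. For each basis vector v_i, ℓ(v_i) = <v_i, a> is a linear equation in the a_j's. Collect the n equations into a matrix system V a = ℓ, where row i of V is v_i (expressed in the standard basis). Since V is invertible (lower-triangular with 1s on the diagonal, up to permutation), solve by back-substitution:
  V =
[[1, 0, 0],
 [1, 1, 1],
 [-1, 1, 0]]
  V a = (1, 2, 3)
Solving gives a = (1, 4, -3).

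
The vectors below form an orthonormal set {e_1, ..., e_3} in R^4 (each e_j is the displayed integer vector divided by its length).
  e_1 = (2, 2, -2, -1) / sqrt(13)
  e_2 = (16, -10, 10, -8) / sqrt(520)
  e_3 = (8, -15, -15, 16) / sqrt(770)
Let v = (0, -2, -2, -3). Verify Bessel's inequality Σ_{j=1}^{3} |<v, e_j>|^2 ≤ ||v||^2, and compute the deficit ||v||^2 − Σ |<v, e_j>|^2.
Σ |<v, e_j>|^2 = 153/77; ||v||^2 = 17; deficit = 1156/77

Write each e_j = u_j / sqrt(<u_j, u_j>) where u_j is the displayed integer vector. Then <v, e_j> = <v, u_j> / sqrt(<u_j, u_j>), so |<v, e_j>|^2 = <v, u_j>^2 / <u_j, u_j>.
Coefficients: <v, e_1> = 3/sqrt(13), <v, e_2> = 24/sqrt(520), <v, e_3> = 12/sqrt(770).
Square and sum: Σ |<v, e_j>|^2 = 153/77.
Compute ||v||^2 = v·v = 17.
Deficit = 17 − 153/77 = 1156/77 ≥ 0, confirming Bessel's inequality. (The deficit equals ||v − Σ <v,e_j> e_j||^2, the squared distance from v to span{e_j}.)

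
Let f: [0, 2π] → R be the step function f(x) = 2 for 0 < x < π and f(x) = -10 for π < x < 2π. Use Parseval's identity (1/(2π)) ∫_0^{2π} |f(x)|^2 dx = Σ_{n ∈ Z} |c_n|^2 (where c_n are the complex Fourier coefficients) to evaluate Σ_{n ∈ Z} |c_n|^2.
Σ |c_n|^2 = 52

Parseval equates the L^2 energy of f (normalised by 1/(2π)) with the ℓ^2 sum of its Fourier coefficients: (1/(2π)) ∫_0^{2π} |f|^2 = Σ |c_n|^2.
Compute the left side: (1/(2π)) [∫_0^π 2^2 dx + ∫_π^{2π} (-10)^2 dx] = (1/(2π)) · (4π + 100π) = (4 + 100)/2 = 52.
So Σ_{n ∈ Z} |c_n|^2 = 52.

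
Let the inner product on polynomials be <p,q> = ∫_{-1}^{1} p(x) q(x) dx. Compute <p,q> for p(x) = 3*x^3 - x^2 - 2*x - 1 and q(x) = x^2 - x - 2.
<p,q> = 22/5

Expand the product: p(x)·q(x) = 3*x^5 - 4*x^4 - 7*x^3 + 3*x^2 + 5*x + 2.
∫_{-1}^{1} of each monomial x^k gives [2/(k+1) if k even, 0 if k odd]. Integrating term-by-term (or equivalently evaluating the antiderivative F(x) = x^6/2 - 4*x^5/5 - 7*x^4/4 + x^3 + 5*x^2/2 + 2*x at the endpoints):
  F(1) − F(−1) = 69/20 − (-19/20) = 22/5.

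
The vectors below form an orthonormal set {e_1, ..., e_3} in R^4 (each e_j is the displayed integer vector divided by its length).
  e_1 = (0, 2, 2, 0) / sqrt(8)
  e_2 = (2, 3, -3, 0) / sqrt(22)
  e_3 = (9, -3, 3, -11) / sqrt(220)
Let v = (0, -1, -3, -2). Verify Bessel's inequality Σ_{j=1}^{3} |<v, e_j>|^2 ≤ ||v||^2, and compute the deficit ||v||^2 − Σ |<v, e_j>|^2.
Σ |<v, e_j>|^2 = 54/5; ||v||^2 = 14; deficit = 16/5

Write each e_j = u_j / sqrt(<u_j, u_j>) where u_j is the displayed integer vector. Then <v, e_j> = <v, u_j> / sqrt(<u_j, u_j>), so |<v, e_j>|^2 = <v, u_j>^2 / <u_j, u_j>.
Coefficients: <v, e_1> = -8/sqrt(8), <v, e_2> = 6/sqrt(22), <v, e_3> = 16/sqrt(220).
Square and sum: Σ |<v, e_j>|^2 = 54/5.
Compute ||v||^2 = v·v = 14.
Deficit = 14 − 54/5 = 16/5 ≥ 0, confirming Bessel's inequality. (The deficit equals ||v − Σ <v,e_j> e_j||^2, the squared distance from v to span{e_j}.)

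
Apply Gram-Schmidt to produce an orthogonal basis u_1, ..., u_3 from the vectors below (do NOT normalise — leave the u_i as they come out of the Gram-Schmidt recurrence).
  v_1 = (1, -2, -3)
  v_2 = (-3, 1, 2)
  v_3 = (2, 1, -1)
Orthogonal basis:
  u_1 = (1, -2, -3)
  u_2 = (-31/14, -4/7, -5/14)
  u_3 = (-2/15, 14/15, -2/3)

Apply the Gram-Schmidt recurrence
  u_1 = v_1
  u_i = v_i − Σ_{j<i} ((v_i · u_j) / (u_j · u_j)) · u_j.

Step by step this gives:
  u_1 = (1, -2, -3)
  u_2 = (-31/14, -4/7, -5/14)
  u_3 = (-2/15, 14/15, -2/3)

Orthogonality check:
  u_2 · u_1 = 0 (should be 0)
  u_3 · u_1 = 0 (should be 0)
  u_3 · u_2 = 0 (should be 0)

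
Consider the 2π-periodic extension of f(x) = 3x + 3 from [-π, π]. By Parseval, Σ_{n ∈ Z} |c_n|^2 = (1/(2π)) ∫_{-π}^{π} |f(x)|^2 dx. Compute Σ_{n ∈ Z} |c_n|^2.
Σ |c_n|^2 = 3π^2 + 9

Expand and integrate term by term over [-π, π]:
  ∫ (3x)^2 dx = 9·(2π^3/3); ∫ 2·3·(3)·x dx = 0 (odd integrand); ∫ 3^2 dx = 9·2π.
So (1/(2π)) ∫_{-π}^{π} (3x + 3)^2 dx = 9π^2/3 + 9 = 3π^2 + 9.
Parseval ⇒ Σ |c_n|^2 = 3π^2 + 9.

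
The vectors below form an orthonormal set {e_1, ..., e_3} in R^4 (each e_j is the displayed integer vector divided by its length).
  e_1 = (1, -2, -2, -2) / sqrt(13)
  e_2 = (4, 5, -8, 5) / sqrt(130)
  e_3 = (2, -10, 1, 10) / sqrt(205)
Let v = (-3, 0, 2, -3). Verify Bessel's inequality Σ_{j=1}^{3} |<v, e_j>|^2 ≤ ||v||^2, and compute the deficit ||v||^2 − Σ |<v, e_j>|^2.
Σ |<v, e_j>|^2 = 1635/82; ||v||^2 = 22; deficit = 169/82

Write each e_j = u_j / sqrt(<u_j, u_j>) where u_j is the displayed integer vector. Then <v, e_j> = <v, u_j> / sqrt(<u_j, u_j>), so |<v, e_j>|^2 = <v, u_j>^2 / <u_j, u_j>.
Coefficients: <v, e_1> = -1/sqrt(13), <v, e_2> = -43/sqrt(130), <v, e_3> = -34/sqrt(205).
Square and sum: Σ |<v, e_j>|^2 = 1635/82.
Compute ||v||^2 = v·v = 22.
Deficit = 22 − 1635/82 = 169/82 ≥ 0, confirming Bessel's inequality. (The deficit equals ||v − Σ <v,e_j> e_j||^2, the squared distance from v to span{e_j}.)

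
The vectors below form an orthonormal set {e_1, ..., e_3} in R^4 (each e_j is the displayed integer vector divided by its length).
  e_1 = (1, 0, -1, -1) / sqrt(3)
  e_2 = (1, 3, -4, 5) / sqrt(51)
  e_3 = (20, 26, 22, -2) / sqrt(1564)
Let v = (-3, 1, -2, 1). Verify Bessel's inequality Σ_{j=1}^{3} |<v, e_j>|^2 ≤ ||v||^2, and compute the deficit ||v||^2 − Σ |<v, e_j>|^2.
Σ |<v, e_j>|^2 = 201/23; ||v||^2 = 15; deficit = 144/23

Write each e_j = u_j / sqrt(<u_j, u_j>) where u_j is the displayed integer vector. Then <v, e_j> = <v, u_j> / sqrt(<u_j, u_j>), so |<v, e_j>|^2 = <v, u_j>^2 / <u_j, u_j>.
Coefficients: <v, e_1> = -2/sqrt(3), <v, e_2> = 13/sqrt(51), <v, e_3> = -80/sqrt(1564).
Square and sum: Σ |<v, e_j>|^2 = 201/23.
Compute ||v||^2 = v·v = 15.
Deficit = 15 − 201/23 = 144/23 ≥ 0, confirming Bessel's inequality. (The deficit equals ||v − Σ <v,e_j> e_j||^2, the squared distance from v to span{e_j}.)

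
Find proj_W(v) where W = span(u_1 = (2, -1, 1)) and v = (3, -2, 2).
proj_W(v) = (10/3, -5/3, 5/3)

Set up U = [u_1 | ... | u_1] ∈ R^(3×1). The projector onto W = col(U) is P = U (U^T U)^(-1) U^T.
Compute U^T U =
  [6],
and U^T v = (10).
Solve U^T U · c = U^T v for the coefficients: c = (5/3). The projection is proj_W(v) = U c.
Check: (v - proj_W(v)) · u_1 = 0  (should be 0).
Result: proj_W(v) = (10/3, -5/3, 5/3).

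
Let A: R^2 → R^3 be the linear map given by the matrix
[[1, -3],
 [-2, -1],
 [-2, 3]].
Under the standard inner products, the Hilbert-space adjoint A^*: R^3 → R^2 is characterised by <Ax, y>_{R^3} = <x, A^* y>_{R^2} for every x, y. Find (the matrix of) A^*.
A^* = A^T =
[[1, -2, -2],
 [-3, -1, 3]]

For real matrices with standard dot products, the defining identity <Ax, y> = <x, A^* y> gives (Ax)^T y = x^T (A^*) y, i.e. x^T A^T y = x^T (A^*) y. Since this holds for all x, y, we must have A^* = A^T. Therefore
A^* =
[[1, -2, -2],
 [-3, -1, 3]].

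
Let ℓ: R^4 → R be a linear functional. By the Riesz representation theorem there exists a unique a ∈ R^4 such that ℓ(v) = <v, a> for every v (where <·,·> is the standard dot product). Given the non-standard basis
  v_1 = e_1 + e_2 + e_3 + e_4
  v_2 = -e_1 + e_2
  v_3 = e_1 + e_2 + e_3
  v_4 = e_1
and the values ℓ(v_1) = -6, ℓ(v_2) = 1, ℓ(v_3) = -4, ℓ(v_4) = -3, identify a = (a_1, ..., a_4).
a = (-3, -2, 1, -2)

Write a = (a_1, ..., a_4) in the standard basis. For each basis vector v_i, ℓ(v_i) = <v_i, a> is a linear equation in the a_j's. Collect the n equations into a matrix system V a = ℓ, where row i of V is v_i (expressed in the standard basis). Since V is invertible (lower-triangular with 1s on the diagonal, up to permutation), solve by back-substitution:
  V =
[[1, 1, 1, 1],
 [-1, 1, 0, 0],
 [1, 1, 1, 0],
 [1, 0, 0, 0]]
  V a = (-6, 1, -4, -3)
Solving gives a = (-3, -2, 1, -2).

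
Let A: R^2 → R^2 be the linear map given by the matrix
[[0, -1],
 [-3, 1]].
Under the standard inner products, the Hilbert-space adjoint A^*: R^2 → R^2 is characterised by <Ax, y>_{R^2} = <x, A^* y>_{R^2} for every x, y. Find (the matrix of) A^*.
A^* = A^T =
[[0, -3],
 [-1, 1]]

For real matrices with standard dot products, the defining identity <Ax, y> = <x, A^* y> gives (Ax)^T y = x^T (A^*) y, i.e. x^T A^T y = x^T (A^*) y. Since this holds for all x, y, we must have A^* = A^T. Therefore
A^* =
[[0, -3],
 [-1, 1]].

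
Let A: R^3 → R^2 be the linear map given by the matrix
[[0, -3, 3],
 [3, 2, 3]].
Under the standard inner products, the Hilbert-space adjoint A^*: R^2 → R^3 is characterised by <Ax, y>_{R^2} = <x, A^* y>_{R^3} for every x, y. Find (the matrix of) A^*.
A^* = A^T =
[[0, 3],
 [-3, 2],
 [3, 3]]

For real matrices with standard dot products, the defining identity <Ax, y> = <x, A^* y> gives (Ax)^T y = x^T (A^*) y, i.e. x^T A^T y = x^T (A^*) y. Since this holds for all x, y, we must have A^* = A^T. Therefore
A^* =
[[0, 3],
 [-3, 2],
 [3, 3]].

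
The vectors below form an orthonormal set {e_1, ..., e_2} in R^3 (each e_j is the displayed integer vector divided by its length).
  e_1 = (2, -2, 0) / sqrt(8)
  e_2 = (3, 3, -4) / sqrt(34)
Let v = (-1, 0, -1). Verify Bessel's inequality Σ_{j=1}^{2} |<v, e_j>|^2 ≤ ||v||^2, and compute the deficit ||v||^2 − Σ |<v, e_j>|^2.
Σ |<v, e_j>|^2 = 9/17; ||v||^2 = 2; deficit = 25/17

Write each e_j = u_j / sqrt(<u_j, u_j>) where u_j is the displayed integer vector. Then <v, e_j> = <v, u_j> / sqrt(<u_j, u_j>), so |<v, e_j>|^2 = <v, u_j>^2 / <u_j, u_j>.
Coefficients: <v, e_1> = -2/sqrt(8), <v, e_2> = 1/sqrt(34).
Square and sum: Σ |<v, e_j>|^2 = 9/17.
Compute ||v||^2 = v·v = 2.
Deficit = 2 − 9/17 = 25/17 ≥ 0, confirming Bessel's inequality. (The deficit equals ||v − Σ <v,e_j> e_j||^2, the squared distance from v to span{e_j}.)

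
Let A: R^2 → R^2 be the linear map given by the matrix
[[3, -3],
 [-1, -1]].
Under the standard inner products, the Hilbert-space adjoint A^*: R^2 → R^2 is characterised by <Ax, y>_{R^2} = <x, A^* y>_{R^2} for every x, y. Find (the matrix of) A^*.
A^* = A^T =
[[3, -1],
 [-3, -1]]

For real matrices with standard dot products, the defining identity <Ax, y> = <x, A^* y> gives (Ax)^T y = x^T (A^*) y, i.e. x^T A^T y = x^T (A^*) y. Since this holds for all x, y, we must have A^* = A^T. Therefore
A^* =
[[3, -1],
 [-3, -1]].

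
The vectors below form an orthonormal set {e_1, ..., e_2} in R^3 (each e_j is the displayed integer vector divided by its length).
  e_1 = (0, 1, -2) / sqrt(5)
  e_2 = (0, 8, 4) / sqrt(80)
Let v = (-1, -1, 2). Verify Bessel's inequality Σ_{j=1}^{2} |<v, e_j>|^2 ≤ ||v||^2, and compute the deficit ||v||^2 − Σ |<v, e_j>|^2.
Σ |<v, e_j>|^2 = 5; ||v||^2 = 6; deficit = 1

Write each e_j = u_j / sqrt(<u_j, u_j>) where u_j is the displayed integer vector. Then <v, e_j> = <v, u_j> / sqrt(<u_j, u_j>), so |<v, e_j>|^2 = <v, u_j>^2 / <u_j, u_j>.
Coefficients: <v, e_1> = -5/sqrt(5), <v, e_2> = 0/sqrt(80).
Square and sum: Σ |<v, e_j>|^2 = 5.
Compute ||v||^2 = v·v = 6.
Deficit = 6 − 5 = 1 ≥ 0, confirming Bessel's inequality. (The deficit equals ||v − Σ <v,e_j> e_j||^2, the squared distance from v to span{e_j}.)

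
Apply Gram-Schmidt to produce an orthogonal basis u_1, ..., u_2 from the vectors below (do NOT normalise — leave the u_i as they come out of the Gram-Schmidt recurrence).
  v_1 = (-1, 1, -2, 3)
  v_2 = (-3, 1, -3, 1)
Orthogonal basis:
  u_1 = (-1, 1, -2, 3)
  u_2 = (-32/15, 2/15, -19/15, -8/5)

Apply the Gram-Schmidt recurrence
  u_1 = v_1
  u_i = v_i − Σ_{j<i} ((v_i · u_j) / (u_j · u_j)) · u_j.

Step by step this gives:
  u_1 = (-1, 1, -2, 3)
  u_2 = (-32/15, 2/15, -19/15, -8/5)

Orthogonality check:
  u_2 · u_1 = 0 (should be 0)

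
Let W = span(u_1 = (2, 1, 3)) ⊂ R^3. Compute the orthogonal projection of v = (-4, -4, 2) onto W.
proj_W(v) = (-6/7, -3/7, -9/7)

Set up U = [u_1 | ... | u_1] ∈ R^(3×1). The projector onto W = col(U) is P = U (U^T U)^(-1) U^T.
Compute U^T U =
  [14],
and U^T v = (-6).
Solve U^T U · c = U^T v for the coefficients: c = (-3/7). The projection is proj_W(v) = U c.
Check: (v - proj_W(v)) · u_1 = 0  (should be 0).
Result: proj_W(v) = (-6/7, -3/7, -9/7).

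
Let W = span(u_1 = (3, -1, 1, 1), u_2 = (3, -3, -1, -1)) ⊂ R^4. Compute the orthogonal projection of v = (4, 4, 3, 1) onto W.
proj_W(v) = (12/5, 8/5, 16/5, 16/5)

Set up U = [u_1 | ... | u_2] ∈ R^(4×2). The projector onto W = col(U) is P = U (U^T U)^(-1) U^T.
Compute U^T U =
  [12, 10]
  [10, 20],
and U^T v = (12, -4).
Solve U^T U · c = U^T v for the coefficients: c = (2, -6/5). The projection is proj_W(v) = U c.
Check: (v - proj_W(v)) · u_1 = 0  (should be 0).
Check: (v - proj_W(v)) · u_2 = 0  (should be 0).
Result: proj_W(v) = (12/5, 8/5, 16/5, 16/5).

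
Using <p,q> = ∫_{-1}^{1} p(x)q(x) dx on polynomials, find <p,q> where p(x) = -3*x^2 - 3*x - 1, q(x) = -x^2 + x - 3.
<p,q> = 178/15

Expand the product: p(x)·q(x) = 3*x^4 + 7*x^2 + 8*x + 3.
∫_{-1}^{1} of each monomial x^k gives [2/(k+1) if k even, 0 if k odd]. Integrating term-by-term (or equivalently evaluating the antiderivative F(x) = 3*x^5/5 + 7*x^3/3 + 4*x^2 + 3*x at the endpoints):
  F(1) − F(−1) = 149/15 − (-29/15) = 178/15.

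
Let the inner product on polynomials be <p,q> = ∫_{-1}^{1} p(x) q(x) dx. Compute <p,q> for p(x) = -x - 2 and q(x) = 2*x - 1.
<p,q> = 8/3

Expand the product: p(x)·q(x) = -2*x^2 - 3*x + 2.
∫_{-1}^{1} of each monomial x^k gives [2/(k+1) if k even, 0 if k odd]. Integrating term-by-term (or equivalently evaluating the antiderivative F(x) = -2*x^3/3 - 3*x^2/2 + 2*x at the endpoints):
  F(1) − F(−1) = -1/6 − (-17/6) = 8/3.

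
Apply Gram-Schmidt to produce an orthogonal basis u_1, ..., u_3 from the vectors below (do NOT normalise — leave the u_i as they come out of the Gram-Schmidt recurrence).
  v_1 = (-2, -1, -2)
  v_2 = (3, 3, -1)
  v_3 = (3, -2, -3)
Orthogonal basis:
  u_1 = (-2, -1, -2)
  u_2 = (13/9, 20/9, -23/9)
  u_3 = (161/61, -184/61, -69/61)

Apply the Gram-Schmidt recurrence
  u_1 = v_1
  u_i = v_i − Σ_{j<i} ((v_i · u_j) / (u_j · u_j)) · u_j.

Step by step this gives:
  u_1 = (-2, -1, -2)
  u_2 = (13/9, 20/9, -23/9)
  u_3 = (161/61, -184/61, -69/61)

Orthogonality check:
  u_2 · u_1 = 0 (should be 0)
  u_3 · u_1 = 0 (should be 0)
  u_3 · u_2 = 0 (should be 0)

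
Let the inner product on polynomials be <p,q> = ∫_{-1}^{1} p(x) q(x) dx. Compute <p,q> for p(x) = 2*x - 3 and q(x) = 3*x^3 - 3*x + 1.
<p,q> = -38/5

Expand the product: p(x)·q(x) = 6*x^4 - 9*x^3 - 6*x^2 + 11*x - 3.
∫_{-1}^{1} of each monomial x^k gives [2/(k+1) if k even, 0 if k odd]. Integrating term-by-term (or equivalently evaluating the antiderivative F(x) = 6*x^5/5 - 9*x^4/4 - 2*x^3 + 11*x^2/2 - 3*x at the endpoints):
  F(1) − F(−1) = -11/20 − (141/20) = -38/5.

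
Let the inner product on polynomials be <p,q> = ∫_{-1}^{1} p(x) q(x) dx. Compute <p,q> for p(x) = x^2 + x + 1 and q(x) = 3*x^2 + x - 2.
<p,q> = -22/15

Expand the product: p(x)·q(x) = 3*x^4 + 4*x^3 + 2*x^2 - x - 2.
∫_{-1}^{1} of each monomial x^k gives [2/(k+1) if k even, 0 if k odd]. Integrating term-by-term (or equivalently evaluating the antiderivative F(x) = 3*x^5/5 + x^4 + 2*x^3/3 - x^2/2 - 2*x at the endpoints):
  F(1) − F(−1) = -7/30 − (37/30) = -22/15.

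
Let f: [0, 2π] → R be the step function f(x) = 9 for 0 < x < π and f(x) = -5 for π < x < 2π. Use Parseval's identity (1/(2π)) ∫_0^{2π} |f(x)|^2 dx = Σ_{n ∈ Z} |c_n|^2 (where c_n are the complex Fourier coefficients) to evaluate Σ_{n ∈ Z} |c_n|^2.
Σ |c_n|^2 = 53

Parseval equates the L^2 energy of f (normalised by 1/(2π)) with the ℓ^2 sum of its Fourier coefficients: (1/(2π)) ∫_0^{2π} |f|^2 = Σ |c_n|^2.
Compute the left side: (1/(2π)) [∫_0^π 9^2 dx + ∫_π^{2π} (-5)^2 dx] = (1/(2π)) · (81π + 25π) = (81 + 25)/2 = 53.
So Σ_{n ∈ Z} |c_n|^2 = 53.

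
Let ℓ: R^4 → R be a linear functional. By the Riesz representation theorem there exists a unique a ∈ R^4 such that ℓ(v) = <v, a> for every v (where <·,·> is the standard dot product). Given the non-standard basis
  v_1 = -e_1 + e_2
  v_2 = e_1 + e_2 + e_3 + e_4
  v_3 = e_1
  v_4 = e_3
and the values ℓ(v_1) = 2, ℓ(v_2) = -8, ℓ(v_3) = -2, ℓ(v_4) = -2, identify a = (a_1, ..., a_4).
a = (-2, 0, -2, -4)

Write a = (a_1, ..., a_4) in the standard basis. For each basis vector v_i, ℓ(v_i) = <v_i, a> is a linear equation in the a_j's. Collect the n equations into a matrix system V a = ℓ, where row i of V is v_i (expressed in the standard basis). Since V is invertible (lower-triangular with 1s on the diagonal, up to permutation), solve by back-substitution:
  V =
[[-1, 1, 0, 0],
 [1, 1, 1, 1],
 [1, 0, 0, 0],
 [0, 0, 1, 0]]
  V a = (2, -8, -2, -2)
Solving gives a = (-2, 0, -2, -4).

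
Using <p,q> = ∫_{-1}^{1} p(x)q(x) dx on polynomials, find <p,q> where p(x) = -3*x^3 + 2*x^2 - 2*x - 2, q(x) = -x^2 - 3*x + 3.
<p,q> = 2/15

Expand the product: p(x)·q(x) = 3*x^5 + 7*x^4 - 13*x^3 + 14*x^2 - 6.
∫_{-1}^{1} of each monomial x^k gives [2/(k+1) if k even, 0 if k odd]. Integrating term-by-term (or equivalently evaluating the antiderivative F(x) = x^6/2 + 7*x^5/5 - 13*x^4/4 + 14*x^3/3 - 6*x at the endpoints):
  F(1) − F(−1) = -161/60 − (-169/60) = 2/15.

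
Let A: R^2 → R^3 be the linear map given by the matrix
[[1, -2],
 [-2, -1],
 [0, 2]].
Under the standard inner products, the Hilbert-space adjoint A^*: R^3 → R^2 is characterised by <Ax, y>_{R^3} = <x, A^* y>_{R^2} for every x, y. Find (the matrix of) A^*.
A^* = A^T =
[[1, -2, 0],
 [-2, -1, 2]]

For real matrices with standard dot products, the defining identity <Ax, y> = <x, A^* y> gives (Ax)^T y = x^T (A^*) y, i.e. x^T A^T y = x^T (A^*) y. Since this holds for all x, y, we must have A^* = A^T. Therefore
A^* =
[[1, -2, 0],
 [-2, -1, 2]].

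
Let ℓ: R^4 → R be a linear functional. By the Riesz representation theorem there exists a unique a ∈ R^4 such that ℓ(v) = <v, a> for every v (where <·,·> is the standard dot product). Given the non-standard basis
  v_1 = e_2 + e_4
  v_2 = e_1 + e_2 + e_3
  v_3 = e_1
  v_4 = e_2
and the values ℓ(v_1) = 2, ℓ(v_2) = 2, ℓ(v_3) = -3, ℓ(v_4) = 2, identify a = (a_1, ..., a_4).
a = (-3, 2, 3, 0)

Write a = (a_1, ..., a_4) in the standard basis. For each basis vector v_i, ℓ(v_i) = <v_i, a> is a linear equation in the a_j's. Collect the n equations into a matrix system V a = ℓ, where row i of V is v_i (expressed in the standard basis). Since V is invertible (lower-triangular with 1s on the diagonal, up to permutation), solve by back-substitution:
  V =
[[0, 1, 0, 1],
 [1, 1, 1, 0],
 [1, 0, 0, 0],
 [0, 1, 0, 0]]
  V a = (2, 2, -3, 2)
Solving gives a = (-3, 2, 3, 0).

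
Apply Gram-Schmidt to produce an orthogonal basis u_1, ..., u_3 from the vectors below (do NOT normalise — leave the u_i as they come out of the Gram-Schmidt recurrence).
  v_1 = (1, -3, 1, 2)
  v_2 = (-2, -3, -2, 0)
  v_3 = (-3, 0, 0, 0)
Orthogonal basis:
  u_1 = (1, -3, 1, 2)
  u_2 = (-7/3, -2, -7/3, -2/3)
  u_3 = (-399/230, 36/115, 291/230, 81/115)

Apply the Gram-Schmidt recurrence
  u_1 = v_1
  u_i = v_i − Σ_{j<i} ((v_i · u_j) / (u_j · u_j)) · u_j.

Step by step this gives:
  u_1 = (1, -3, 1, 2)
  u_2 = (-7/3, -2, -7/3, -2/3)
  u_3 = (-399/230, 36/115, 291/230, 81/115)

Orthogonality check:
  u_2 · u_1 = 0 (should be 0)
  u_3 · u_1 = 0 (should be 0)
  u_3 · u_2 = 0 (should be 0)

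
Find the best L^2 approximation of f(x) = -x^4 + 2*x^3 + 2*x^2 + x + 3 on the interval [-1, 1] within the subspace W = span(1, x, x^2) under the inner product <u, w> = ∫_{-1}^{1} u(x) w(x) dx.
g(x) = 8*x^2/7 + 11*x/5 + 108/35

The best approximation g ∈ W is the orthogonal projection of f onto W. Writing g = a_0 + a_1 x + a_2 x^2, the coefficients solve the normal equations G · a = b where
  G_{ij} = <φ_i, φ_j> and b_i = <f, φ_i>, with φ_0 = 1, φ_1 = x, φ_2 = x^2.
G =
  [2, 0, 2/3]
  [0, 2/3, 0]
  [2/3, 0, 2/5],
b = (104/15, 22/15, 88/35).
Solving gives a_0 = 108/35, a_1 = 11/5, a_2 = 8/7, so
  g(x) = 8*x^2/7 + 11*x/5 + 108/35.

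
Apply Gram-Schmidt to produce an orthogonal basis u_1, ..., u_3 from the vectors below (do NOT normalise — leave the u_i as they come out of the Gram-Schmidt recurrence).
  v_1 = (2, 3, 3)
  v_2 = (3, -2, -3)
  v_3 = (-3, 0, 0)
Orthogonal basis:
  u_1 = (2, 3, 3)
  u_2 = (42/11, -17/22, -39/22)
  u_3 = (-27/403, 135/403, -9/31)

Apply the Gram-Schmidt recurrence
  u_1 = v_1
  u_i = v_i − Σ_{j<i} ((v_i · u_j) / (u_j · u_j)) · u_j.

Step by step this gives:
  u_1 = (2, 3, 3)
  u_2 = (42/11, -17/22, -39/22)
  u_3 = (-27/403, 135/403, -9/31)

Orthogonality check:
  u_2 · u_1 = 0 (should be 0)
  u_3 · u_1 = 0 (should be 0)
  u_3 · u_2 = 0 (should be 0)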